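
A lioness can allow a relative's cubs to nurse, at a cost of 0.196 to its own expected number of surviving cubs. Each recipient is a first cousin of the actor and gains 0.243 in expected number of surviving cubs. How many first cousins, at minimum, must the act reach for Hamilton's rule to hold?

r to a first cousin = 0.125 (first cousins share one grandparent pair — two paths of length 4: r = 2·(1/2)^4 = 1/8).
Hamilton's rule: n·r·B > C  ⇒  n > C/(r·B) = 0.196/(0.125·0.243) = 6.453.
The smallest integer exceeding 6.453 is 7.

7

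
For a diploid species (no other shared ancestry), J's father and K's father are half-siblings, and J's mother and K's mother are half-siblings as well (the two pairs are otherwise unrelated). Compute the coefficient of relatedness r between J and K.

Wright's path rule: contributions from independent ancestry routes add.
J and K are related in two ways: half first cousins through their fathers (r = 1/16) and half first cousins through their mothers (r = 1/16).
r = 1/16 + 1/16 = 1/8 = 0.125.

0.125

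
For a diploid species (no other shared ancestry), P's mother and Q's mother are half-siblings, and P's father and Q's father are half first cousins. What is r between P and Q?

0.078125

Independent pedigree routes through distinct common ancestors add.
P and Q are related in two ways: half first cousins through their mothers (r = 1/16) and half second cousins through their fathers (r = 1/64).
r = 1/16 + 1/64 = 5/64 = 0.078125.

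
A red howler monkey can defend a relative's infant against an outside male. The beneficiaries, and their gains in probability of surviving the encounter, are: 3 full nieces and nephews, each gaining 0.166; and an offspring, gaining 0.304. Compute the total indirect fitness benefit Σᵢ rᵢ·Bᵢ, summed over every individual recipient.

0.2765

r to a full niece or nephew = 0.25 (full aunt/uncle↔niece/nephew: two paths of length 3 through the shared grandparent pair: r = 2·(1/2)^3 = 1/4).
r to an offspring = 1/2 (one parent–offspring link: r = (1/2)^1 = 1/2).
Summing one r·B term per recipient: 3·0.25·0.166 + 1·0.5·0.304 = 0.2765.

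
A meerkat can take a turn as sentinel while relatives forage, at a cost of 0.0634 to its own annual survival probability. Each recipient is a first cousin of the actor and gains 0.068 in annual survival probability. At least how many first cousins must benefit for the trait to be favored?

8

r to a first cousin = 1/8 (first cousins share one grandparent pair — two paths of length 4: r = 2·(1/2)^4 = 1/8).
Hamilton's rule: n·r·B > C  ⇒  n > C/(r·B) = 0.0634/(0.125·0.068) = 7.459.
The smallest integer exceeding 7.459 is 8.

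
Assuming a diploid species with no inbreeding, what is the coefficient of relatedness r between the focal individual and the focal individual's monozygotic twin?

Each parent–offspring link contributes a factor of 1/2, and independent paths through distinct common ancestors add.
Monozygotic twins share every allele identical by descent: r = 1.

1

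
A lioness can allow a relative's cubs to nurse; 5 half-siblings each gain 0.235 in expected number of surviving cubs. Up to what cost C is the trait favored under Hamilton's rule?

0.29375

r to a half-sibling = 0.25 (half-sibs share one parent — one path of length 2: r = (1/2)^2 = 1/4).
Hamilton's rule: n·r·B > C, so the trait is favored while C < n·r·B = 5·0.25·0.235 = 0.29375.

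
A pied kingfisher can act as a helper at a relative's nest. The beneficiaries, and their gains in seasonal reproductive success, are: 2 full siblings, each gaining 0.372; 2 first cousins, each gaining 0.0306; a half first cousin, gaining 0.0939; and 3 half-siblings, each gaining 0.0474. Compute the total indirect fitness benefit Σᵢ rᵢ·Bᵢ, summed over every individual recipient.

0.42106875

r to a full sibling = 1/2 (full sibs share both parents — two paths of length 2: r = 2·(1/2)^2 = 1/2).
r to a first cousin = 0.125 (first cousins share one grandparent pair — two paths of length 4: r = 2·(1/2)^4 = 1/8).
r to a half first cousin = 1/16 (half first cousins share one grandparent — one path of length 4: r = (1/2)^4 = 1/16).
r to a half-sibling = 0.25 (half-sibs share one parent — one path of length 2: r = (1/2)^2 = 1/4).
Summing one r·B term per recipient: 2·0.5·0.372 + 2·0.125·0.0306 + 1·0.0625·0.0939 + 3·0.25·0.0474 = 0.42106875.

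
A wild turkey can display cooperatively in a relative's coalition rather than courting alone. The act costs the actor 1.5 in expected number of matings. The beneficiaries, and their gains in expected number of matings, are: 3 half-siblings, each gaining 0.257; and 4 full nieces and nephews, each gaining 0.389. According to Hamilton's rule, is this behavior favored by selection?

Hamilton's rule: the trait is favored when the sum of r·B over every recipient exceeds the actor's cost C.
r to a half-sibling = 1/4 (half-sibs share one parent — one path of length 2: r = (1/2)^2 = 1/4).
r to a full niece or nephew = 0.25 (full aunt/uncle↔niece/nephew: two paths of length 3 through the shared grandparent pair: r = 2·(1/2)^3 = 1/4).
Summing one r·B term per recipient: 3·0.25·0.257 + 4·0.25·0.389 = 0.58175.
0.58175 < 1.5: the indirect benefit is less than the cost.

No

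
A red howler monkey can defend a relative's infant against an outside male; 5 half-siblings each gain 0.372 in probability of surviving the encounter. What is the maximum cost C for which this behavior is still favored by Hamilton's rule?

0.465

r to a half-sibling = 0.25 (half-sibs share one parent — one path of length 2: r = (1/2)^2 = 1/4).
Hamilton's rule: n·r·B > C, so the trait is favored while C < n·r·B = 5·0.25·0.372 = 0.465.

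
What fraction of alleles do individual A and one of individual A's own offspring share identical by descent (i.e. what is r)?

0.5

Each parent–offspring link contributes a factor of 1/2, and independent paths through distinct common ancestors add.
One parent–offspring link: r = (1/2)^1 = 1/2.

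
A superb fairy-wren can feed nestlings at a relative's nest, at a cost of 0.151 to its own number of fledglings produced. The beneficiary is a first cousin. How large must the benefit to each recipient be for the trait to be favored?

1.208

r to a first cousin = 0.125 (first cousins share one grandparent pair — two paths of length 4: r = 2·(1/2)^4 = 1/8).
Hamilton's rule with n recipients of equal r: n·r·B > C, so B > C/(n·r) = 0.151/(1·0.125) = 1.208.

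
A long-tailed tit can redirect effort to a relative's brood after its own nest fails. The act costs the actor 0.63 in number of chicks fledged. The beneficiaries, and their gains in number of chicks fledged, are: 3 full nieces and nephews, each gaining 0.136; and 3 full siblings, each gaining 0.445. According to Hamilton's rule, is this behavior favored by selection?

Hamilton's rule: the trait is favored when the sum of r·B over every recipient exceeds the actor's cost C.
r to a full niece or nephew = 1/4 (full aunt/uncle↔niece/nephew: two paths of length 3 through the shared grandparent pair: r = 2·(1/2)^3 = 1/4).
r to a full sibling = 0.5 (full sibs share both parents — two paths of length 2: r = 2·(1/2)^2 = 1/2).
Summing one r·B term per recipient: 3·0.25·0.136 + 3·0.5·0.445 = 0.7695.
0.7695 > 0.63: the indirect benefit exceeds the cost.

Yes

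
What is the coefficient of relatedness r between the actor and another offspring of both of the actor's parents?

0.5

Each parent–offspring link contributes a factor of 1/2, and independent paths through distinct common ancestors add.
Full sibs share both parents — two paths of length 2: r = 2·(1/2)^2 = 1/2.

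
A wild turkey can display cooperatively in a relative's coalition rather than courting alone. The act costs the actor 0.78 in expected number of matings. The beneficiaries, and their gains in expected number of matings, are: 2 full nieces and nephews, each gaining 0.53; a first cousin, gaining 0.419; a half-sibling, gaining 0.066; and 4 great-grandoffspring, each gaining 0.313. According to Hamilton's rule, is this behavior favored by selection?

No

Hamilton's rule: the trait is favored when the sum of r·B over every recipient exceeds the actor's cost C.
r to a full niece or nephew = 1/4 (full aunt/uncle↔niece/nephew: two paths of length 3 through the shared grandparent pair: r = 2·(1/2)^3 = 1/4).
r to a first cousin = 1/8 (first cousins share one grandparent pair — two paths of length 4: r = 2·(1/2)^4 = 1/8).
r to a half-sibling = 1/4 (half-sibs share one parent — one path of length 2: r = (1/2)^2 = 1/4).
r to a great-grandoffspring = 0.125 (three parent–offspring links: r = (1/2)^3 = 1/8).
Summing one r·B term per recipient: 2·0.25·0.53 + 1·0.125·0.419 + 1·0.25·0.066 + 4·0.125·0.313 = 0.490375.
0.490375 < 0.78: the indirect benefit is less than the cost.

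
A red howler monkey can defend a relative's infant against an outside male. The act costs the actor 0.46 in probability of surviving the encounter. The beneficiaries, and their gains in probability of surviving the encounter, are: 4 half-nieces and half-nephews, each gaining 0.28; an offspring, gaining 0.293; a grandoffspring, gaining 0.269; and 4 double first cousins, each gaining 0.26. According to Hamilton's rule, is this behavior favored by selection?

Hamilton's rule: the trait is favored when the sum of r·B over every recipient exceeds the actor's cost C.
r to a half-niece or half-nephew = 0.125 (half-aunt/uncle↔niece/nephew: one path of length 3: r = (1/2)^3 = 1/8).
r to an offspring = 0.5 (one parent–offspring link: r = (1/2)^1 = 1/2).
r to a grandoffspring = 0.25 (two parent–offspring links: r = (1/2)^2 = 1/4).
r to a double first cousin = 1/4 (double first cousins share both grandparent pairs — four paths of length 4: r = 4·(1/2)^4 = 1/4).
Summing one r·B term per recipient: 4·0.125·0.28 + 1·0.5·0.293 + 1·0.25·0.269 + 4·0.25·0.26 = 0.61375.
0.61375 > 0.46: the indirect benefit exceeds the cost.

Yes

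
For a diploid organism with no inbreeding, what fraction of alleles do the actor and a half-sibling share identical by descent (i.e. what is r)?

Each parent–offspring link contributes a factor of 1/2, and independent paths through distinct common ancestors add.
Half-sibs share one parent — one path of length 2: r = (1/2)^2 = 1/4.

0.25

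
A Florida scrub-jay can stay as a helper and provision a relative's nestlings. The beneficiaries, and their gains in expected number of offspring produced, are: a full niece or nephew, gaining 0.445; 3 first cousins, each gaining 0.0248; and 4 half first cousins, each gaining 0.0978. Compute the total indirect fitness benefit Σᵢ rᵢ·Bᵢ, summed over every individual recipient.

r to a full niece or nephew = 1/4 (full aunt/uncle↔niece/nephew: two paths of length 3 through the shared grandparent pair: r = 2·(1/2)^3 = 1/4).
r to a first cousin = 1/8 (first cousins share one grandparent pair — two paths of length 4: r = 2·(1/2)^4 = 1/8).
r to a half first cousin = 1/16 (half first cousins share one grandparent — one path of length 4: r = (1/2)^4 = 1/16).
Summing one r·B term per recipient: 1·0.25·0.445 + 3·0.125·0.0248 + 4·0.0625·0.0978 = 0.145.

0.145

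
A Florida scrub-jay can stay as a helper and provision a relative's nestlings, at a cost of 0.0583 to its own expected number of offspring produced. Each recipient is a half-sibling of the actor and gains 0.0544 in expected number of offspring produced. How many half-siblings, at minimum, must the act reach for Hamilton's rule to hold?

5

r to a half-sibling = 0.25 (half-sibs share one parent — one path of length 2: r = (1/2)^2 = 1/4).
Hamilton's rule: n·r·B > C  ⇒  n > C/(r·B) = 0.0583/(0.25·0.0544) = 4.287.
The smallest integer exceeding 4.287 is 5.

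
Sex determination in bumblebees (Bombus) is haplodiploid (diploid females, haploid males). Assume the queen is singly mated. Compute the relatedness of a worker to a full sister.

0.75

Haplodiploid full sisters inherit their father's entire haploid genome identically (contributing 1/2) and on average half of their mother's contribution (1/2 · 1/2 = 1/4); r = 1/2 + 1/4 = 3/4.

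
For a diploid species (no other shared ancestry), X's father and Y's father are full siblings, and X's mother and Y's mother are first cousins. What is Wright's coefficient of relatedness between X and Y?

With two independent routes of shared ancestry, r is the sum of the two contributions.
X and Y are related in two ways: first cousins through their fathers (r = 1/8) and second cousins through their mothers (r = 1/32).
r = 1/8 + 1/32 = 5/32 = 0.15625.

0.15625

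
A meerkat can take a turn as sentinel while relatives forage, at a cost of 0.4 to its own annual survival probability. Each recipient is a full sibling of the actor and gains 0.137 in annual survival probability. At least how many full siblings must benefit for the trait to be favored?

6

r to a full sibling = 1/2 (full sibs share both parents — two paths of length 2: r = 2·(1/2)^2 = 1/2).
Hamilton's rule: n·r·B > C  ⇒  n > C/(r·B) = 0.4/(0.5·0.137) = 5.839.
The smallest integer exceeding 5.839 is 6.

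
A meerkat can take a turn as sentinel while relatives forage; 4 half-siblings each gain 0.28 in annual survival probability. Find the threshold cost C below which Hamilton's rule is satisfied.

r to a half-sibling = 0.25 (half-sibs share one parent — one path of length 2: r = (1/2)^2 = 1/4).
Hamilton's rule: n·r·B > C, so the trait is favored while C < n·r·B = 4·0.25·0.28 = 0.28.

0.28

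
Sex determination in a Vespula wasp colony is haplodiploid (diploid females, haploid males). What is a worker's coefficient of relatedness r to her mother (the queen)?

0.5

One meiotic link between diploid queen and diploid daughter: r = 1/2.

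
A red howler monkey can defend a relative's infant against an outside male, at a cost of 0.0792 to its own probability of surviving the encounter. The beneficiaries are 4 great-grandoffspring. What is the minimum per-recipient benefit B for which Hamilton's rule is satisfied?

0.1584

r to a great-grandoffspring = 0.125 (three parent–offspring links: r = (1/2)^3 = 1/8).
Hamilton's rule with n recipients of equal r: n·r·B > C, so B > C/(n·r) = 0.0792/(4·0.125) = 0.1584.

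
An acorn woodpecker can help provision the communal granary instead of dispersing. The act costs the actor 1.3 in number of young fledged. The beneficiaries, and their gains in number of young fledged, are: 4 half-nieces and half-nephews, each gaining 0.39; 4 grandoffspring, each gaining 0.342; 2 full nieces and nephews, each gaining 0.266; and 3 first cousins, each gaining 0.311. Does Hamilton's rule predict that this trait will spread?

Hamilton's rule: the trait is favored when the sum of r·B over every recipient exceeds the actor's cost C.
r to a half-niece or half-nephew = 1/8 (half-aunt/uncle↔niece/nephew: one path of length 3: r = (1/2)^3 = 1/8).
r to a grandoffspring = 0.25 (two parent–offspring links: r = (1/2)^2 = 1/4).
r to a full niece or nephew = 0.25 (full aunt/uncle↔niece/nephew: two paths of length 3 through the shared grandparent pair: r = 2·(1/2)^3 = 1/4).
r to a first cousin = 0.125 (first cousins share one grandparent pair — two paths of length 4: r = 2·(1/2)^4 = 1/8).
Summing one r·B term per recipient: 4·0.125·0.39 + 4·0.25·0.342 + 2·0.25·0.266 + 3·0.125·0.311 = 0.786625.
0.786625 < 1.3: the indirect benefit is less than the cost.

No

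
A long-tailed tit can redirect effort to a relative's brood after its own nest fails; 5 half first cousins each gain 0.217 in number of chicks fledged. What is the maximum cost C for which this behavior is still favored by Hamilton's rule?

r to a half first cousin = 1/16 (half first cousins share one grandparent — one path of length 4: r = (1/2)^4 = 1/16).
Hamilton's rule: n·r·B > C, so the trait is favored while C < n·r·B = 5·0.0625·0.217 = 0.0678125.

0.0678125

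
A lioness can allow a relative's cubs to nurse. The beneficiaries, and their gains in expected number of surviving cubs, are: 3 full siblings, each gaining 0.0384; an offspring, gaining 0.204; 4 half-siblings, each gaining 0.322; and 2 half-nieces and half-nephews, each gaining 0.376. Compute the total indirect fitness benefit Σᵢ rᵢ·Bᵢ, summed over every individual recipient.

0.5756

r to a full sibling = 1/2 (full sibs share both parents — two paths of length 2: r = 2·(1/2)^2 = 1/2).
r to an offspring = 0.5 (one parent–offspring link: r = (1/2)^1 = 1/2).
r to a half-sibling = 0.25 (half-sibs share one parent — one path of length 2: r = (1/2)^2 = 1/4).
r to a half-niece or half-nephew = 1/8 (half-aunt/uncle↔niece/nephew: one path of length 3: r = (1/2)^3 = 1/8).
Summing one r·B term per recipient: 3·0.5·0.0384 + 1·0.5·0.204 + 4·0.25·0.322 + 2·0.125·0.376 = 0.5756.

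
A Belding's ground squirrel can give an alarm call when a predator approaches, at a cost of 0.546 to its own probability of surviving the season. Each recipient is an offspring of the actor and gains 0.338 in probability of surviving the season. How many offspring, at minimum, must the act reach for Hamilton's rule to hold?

r to an offspring = 0.5 (one parent–offspring link: r = (1/2)^1 = 1/2).
Hamilton's rule: n·r·B > C  ⇒  n > C/(r·B) = 0.546/(0.5·0.338) = 3.231.
The smallest integer exceeding 3.231 is 4.

4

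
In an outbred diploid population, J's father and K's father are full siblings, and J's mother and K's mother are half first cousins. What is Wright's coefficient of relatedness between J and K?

0.140625

Relatedness sums over independent paths through distinct common ancestors.
J and K are related in two ways: first cousins through their fathers (r = 1/8) and half second cousins through their mothers (r = 1/64).
r = 1/8 + 1/64 = 0.140625.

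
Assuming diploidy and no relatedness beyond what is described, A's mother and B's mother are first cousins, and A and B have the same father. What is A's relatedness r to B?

0.28125

Wright's path rule: contributions from independent ancestry routes add.
A and B are related in two ways: second cousins through their mothers (r = 1/32) and half-sibs through their shared father (r = 1/4).
r = 1/32 + 1/4 = 9/32 = 0.28125.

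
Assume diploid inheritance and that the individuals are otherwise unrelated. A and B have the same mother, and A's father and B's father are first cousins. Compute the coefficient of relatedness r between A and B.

Wright's path rule: contributions from independent ancestry routes add.
A and B are related in two ways: half-sibs through their shared mother (r = 1/4) and second cousins through their fathers (r = 1/32).
r = 1/4 + 1/32 = 9/32 = 0.28125.

0.28125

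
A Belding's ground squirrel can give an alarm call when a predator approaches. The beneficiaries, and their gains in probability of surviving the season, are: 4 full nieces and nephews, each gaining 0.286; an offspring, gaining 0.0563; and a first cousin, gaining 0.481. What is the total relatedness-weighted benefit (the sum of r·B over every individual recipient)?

0.374275

r to a full niece or nephew = 1/4 (full aunt/uncle↔niece/nephew: two paths of length 3 through the shared grandparent pair: r = 2·(1/2)^3 = 1/4).
r to an offspring = 0.5 (one parent–offspring link: r = (1/2)^1 = 1/2).
r to a first cousin = 0.125 (first cousins share one grandparent pair — two paths of length 4: r = 2·(1/2)^4 = 1/8).
Summing one r·B term per recipient: 4·0.25·0.286 + 1·0.5·0.0563 + 1·0.125·0.481 = 0.374275.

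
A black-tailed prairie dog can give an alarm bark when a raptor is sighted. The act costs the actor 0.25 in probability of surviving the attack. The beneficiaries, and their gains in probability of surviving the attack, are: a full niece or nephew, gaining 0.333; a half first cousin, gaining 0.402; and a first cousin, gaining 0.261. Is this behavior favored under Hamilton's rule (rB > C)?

No

Hamilton's rule: the trait is favored when the sum of r·B over every recipient exceeds the actor's cost C.
r to a full niece or nephew = 1/4 (full aunt/uncle↔niece/nephew: two paths of length 3 through the shared grandparent pair: r = 2·(1/2)^3 = 1/4).
r to a half first cousin = 1/16 (half first cousins share one grandparent — one path of length 4: r = (1/2)^4 = 1/16).
r to a first cousin = 0.125 (first cousins share one grandparent pair — two paths of length 4: r = 2·(1/2)^4 = 1/8).
Summing one r·B term per recipient: 1·0.25·0.333 + 1·0.0625·0.402 + 1·0.125·0.261 = 0.141.
0.141 < 0.25: the indirect benefit is less than the cost.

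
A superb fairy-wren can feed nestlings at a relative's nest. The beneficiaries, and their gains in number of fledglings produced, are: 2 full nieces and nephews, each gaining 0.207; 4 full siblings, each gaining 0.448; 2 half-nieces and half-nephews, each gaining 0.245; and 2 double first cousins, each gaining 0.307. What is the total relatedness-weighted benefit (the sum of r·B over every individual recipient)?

1.21425

r to a full niece or nephew = 1/4 (full aunt/uncle↔niece/nephew: two paths of length 3 through the shared grandparent pair: r = 2·(1/2)^3 = 1/4).
r to a full sibling = 0.5 (full sibs share both parents — two paths of length 2: r = 2·(1/2)^2 = 1/2).
r to a half-niece or half-nephew = 1/8 (half-aunt/uncle↔niece/nephew: one path of length 3: r = (1/2)^3 = 1/8).
r to a double first cousin = 1/4 (double first cousins share both grandparent pairs — four paths of length 4: r = 4·(1/2)^4 = 1/4).
Summing one r·B term per recipient: 2·0.25·0.207 + 4·0.5·0.448 + 2·0.125·0.245 + 2·0.25·0.307 = 1.21425.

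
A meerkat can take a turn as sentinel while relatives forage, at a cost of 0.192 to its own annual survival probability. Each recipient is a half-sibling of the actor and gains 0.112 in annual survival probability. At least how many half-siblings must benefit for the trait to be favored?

r to a half-sibling = 0.25 (half-sibs share one parent — one path of length 2: r = (1/2)^2 = 1/4).
Hamilton's rule: n·r·B > C  ⇒  n > C/(r·B) = 0.192/(0.25·0.112) = 6.857.
The smallest integer exceeding 6.857 is 7.

7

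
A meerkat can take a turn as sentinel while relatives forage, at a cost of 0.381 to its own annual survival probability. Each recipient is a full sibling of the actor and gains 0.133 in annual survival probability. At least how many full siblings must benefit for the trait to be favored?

r to a full sibling = 0.5 (full sibs share both parents — two paths of length 2: r = 2·(1/2)^2 = 1/2).
Hamilton's rule: n·r·B > C  ⇒  n > C/(r·B) = 0.381/(0.5·0.133) = 5.729.
The smallest integer exceeding 5.729 is 6.

6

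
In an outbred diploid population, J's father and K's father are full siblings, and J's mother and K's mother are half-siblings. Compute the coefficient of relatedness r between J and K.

0.1875

Independent pedigree routes through distinct common ancestors add.
J and K are related in two ways: first cousins through their fathers (r = 1/8) and half first cousins through their mothers (r = 1/16).
r = 1/8 + 1/16 = 0.1875.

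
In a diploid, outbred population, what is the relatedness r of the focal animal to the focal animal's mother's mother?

Each parent–offspring link contributes a factor of 1/2, and independent paths through distinct common ancestors add.
Two parent–offspring links: r = (1/2)^2 = 1/4.

0.25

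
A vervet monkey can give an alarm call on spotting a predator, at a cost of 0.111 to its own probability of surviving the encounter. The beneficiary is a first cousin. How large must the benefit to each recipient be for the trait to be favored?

0.888

r to a first cousin = 0.125 (first cousins share one grandparent pair — two paths of length 4: r = 2·(1/2)^4 = 1/8).
Hamilton's rule with n recipients of equal r: n·r·B > C, so B > C/(n·r) = 0.111/(1·0.125) = 0.888.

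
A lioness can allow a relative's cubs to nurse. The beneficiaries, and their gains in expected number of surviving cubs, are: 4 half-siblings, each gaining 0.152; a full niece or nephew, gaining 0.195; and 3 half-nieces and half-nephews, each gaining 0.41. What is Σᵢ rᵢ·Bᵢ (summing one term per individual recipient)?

0.3545

r to a half-sibling = 1/4 (half-sibs share one parent — one path of length 2: r = (1/2)^2 = 1/4).
r to a full niece or nephew = 0.25 (full aunt/uncle↔niece/nephew: two paths of length 3 through the shared grandparent pair: r = 2·(1/2)^3 = 1/4).
r to a half-niece or half-nephew = 0.125 (half-aunt/uncle↔niece/nephew: one path of length 3: r = (1/2)^3 = 1/8).
Summing one r·B term per recipient: 4·0.25·0.152 + 1·0.25·0.195 + 3·0.125·0.41 = 0.3545.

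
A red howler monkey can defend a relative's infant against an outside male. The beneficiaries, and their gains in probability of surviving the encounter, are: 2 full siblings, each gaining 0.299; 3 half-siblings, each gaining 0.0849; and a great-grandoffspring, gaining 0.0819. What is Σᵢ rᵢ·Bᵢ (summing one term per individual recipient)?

0.3729125

r to a full sibling = 0.5 (full sibs share both parents — two paths of length 2: r = 2·(1/2)^2 = 1/2).
r to a half-sibling = 1/4 (half-sibs share one parent — one path of length 2: r = (1/2)^2 = 1/4).
r to a great-grandoffspring = 0.125 (three parent–offspring links: r = (1/2)^3 = 1/8).
Summing one r·B term per recipient: 2·0.5·0.299 + 3·0.25·0.0849 + 1·0.125·0.0819 = 0.3729125.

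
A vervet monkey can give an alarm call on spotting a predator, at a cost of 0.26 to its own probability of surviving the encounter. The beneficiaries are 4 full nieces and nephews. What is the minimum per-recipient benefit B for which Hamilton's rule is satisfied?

r to a full niece or nephew = 0.25 (full aunt/uncle↔niece/nephew: two paths of length 3 through the shared grandparent pair: r = 2·(1/2)^3 = 1/4).
Hamilton's rule with n recipients of equal r: n·r·B > C, so B > C/(n·r) = 0.26/(4·0.25) = 0.26.

0.26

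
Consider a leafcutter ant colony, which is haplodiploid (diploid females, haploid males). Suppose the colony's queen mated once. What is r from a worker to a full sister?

0.75

Haplodiploid full sisters inherit their father's entire haploid genome identically (contributing 1/2) and on average half of their mother's contribution (1/2 · 1/2 = 1/4); r = 1/2 + 1/4 = 3/4.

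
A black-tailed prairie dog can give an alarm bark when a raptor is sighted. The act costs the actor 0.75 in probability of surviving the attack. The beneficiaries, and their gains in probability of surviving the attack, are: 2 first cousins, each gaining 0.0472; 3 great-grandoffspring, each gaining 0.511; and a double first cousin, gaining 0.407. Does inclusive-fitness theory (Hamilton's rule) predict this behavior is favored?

No

Hamilton's rule: the trait is favored when the sum of r·B over every recipient exceeds the actor's cost C.
r to a first cousin = 0.125 (first cousins share one grandparent pair — two paths of length 4: r = 2·(1/2)^4 = 1/8).
r to a great-grandoffspring = 1/8 (three parent–offspring links: r = (1/2)^3 = 1/8).
r to a double first cousin = 1/4 (double first cousins share both grandparent pairs — four paths of length 4: r = 4·(1/2)^4 = 1/4).
Summing one r·B term per recipient: 2·0.125·0.0472 + 3·0.125·0.511 + 1·0.25·0.407 = 0.305175.
0.305175 < 0.75: the indirect benefit is less than the cost.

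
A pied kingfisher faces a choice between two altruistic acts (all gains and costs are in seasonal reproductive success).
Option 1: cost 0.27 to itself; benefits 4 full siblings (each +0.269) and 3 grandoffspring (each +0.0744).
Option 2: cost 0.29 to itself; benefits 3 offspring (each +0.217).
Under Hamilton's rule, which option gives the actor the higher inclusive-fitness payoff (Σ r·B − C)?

Option 1: r to a full sibling = 0.5.
Option 1: r to a grandoffspring = 0.25.
Option 1: Σ r·B − C = (4·0.5·0.269 + 3·0.25·0.0744) − 0.27 = 0.3238.
Option 2: r to an offspring = 0.5.
Option 2: Σ r·B − C = (3·0.5·0.217) − 0.29 = 0.0355.
Option 1 has the higher net inclusive-fitness payoff.

Option 1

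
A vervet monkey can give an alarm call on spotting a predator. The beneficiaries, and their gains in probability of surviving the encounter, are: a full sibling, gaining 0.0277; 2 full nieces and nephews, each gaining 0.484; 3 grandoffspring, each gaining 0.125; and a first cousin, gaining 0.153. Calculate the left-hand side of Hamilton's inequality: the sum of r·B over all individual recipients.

0.368725

r to a full sibling = 1/2 (full sibs share both parents — two paths of length 2: r = 2·(1/2)^2 = 1/2).
r to a full niece or nephew = 0.25 (full aunt/uncle↔niece/nephew: two paths of length 3 through the shared grandparent pair: r = 2·(1/2)^3 = 1/4).
r to a grandoffspring = 1/4 (two parent–offspring links: r = (1/2)^2 = 1/4).
r to a first cousin = 1/8 (first cousins share one grandparent pair — two paths of length 4: r = 2·(1/2)^4 = 1/8).
Summing one r·B term per recipient: 1·0.5·0.0277 + 2·0.25·0.484 + 3·0.25·0.125 + 1·0.125·0.153 = 0.368725.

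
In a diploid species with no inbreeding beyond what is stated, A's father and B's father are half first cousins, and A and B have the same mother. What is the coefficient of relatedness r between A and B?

0.265625

Independent pedigree routes through distinct common ancestors add.
A and B are related in two ways: half second cousins through their fathers (r = 1/64) and half-sibs through their shared mother (r = 1/4).
r = 1/64 + 1/4 = 17/64 = 0.265625.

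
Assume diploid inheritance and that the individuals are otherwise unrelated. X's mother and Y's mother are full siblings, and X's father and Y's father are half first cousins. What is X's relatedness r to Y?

0.140625

Independent pedigree routes through distinct common ancestors add.
X and Y are related in two ways: first cousins through their mothers (r = 1/8) and half second cousins through their fathers (r = 1/64).
r = 1/8 + 1/64 = 9/64 = 0.140625.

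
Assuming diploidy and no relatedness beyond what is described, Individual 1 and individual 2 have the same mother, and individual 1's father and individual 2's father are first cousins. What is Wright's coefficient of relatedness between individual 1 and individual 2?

Independent pedigree routes through distinct common ancestors add.
Individual 1 and individual 2 are related in two ways: half-sibs through their shared mother (r = 1/4) and second cousins through their fathers (r = 1/32).
r = 1/4 + 1/32 = 0.28125.

0.28125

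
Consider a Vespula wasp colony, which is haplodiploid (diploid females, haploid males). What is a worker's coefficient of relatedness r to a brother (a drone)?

Her haploid brother carries none of their father's genes and a random half of their mother's genome; that half matches the maternal half of her own genome with probability 1/2: r = 1/2 · 1/2 = 1/4.

0.25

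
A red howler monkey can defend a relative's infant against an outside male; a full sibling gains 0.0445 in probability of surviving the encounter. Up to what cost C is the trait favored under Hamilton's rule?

0.02225

r to a full sibling = 0.5 (full sibs share both parents — two paths of length 2: r = 2·(1/2)^2 = 1/2).
Hamilton's rule: n·r·B > C, so the trait is favored while C < n·r·B = 1·0.5·0.0445 = 0.02225.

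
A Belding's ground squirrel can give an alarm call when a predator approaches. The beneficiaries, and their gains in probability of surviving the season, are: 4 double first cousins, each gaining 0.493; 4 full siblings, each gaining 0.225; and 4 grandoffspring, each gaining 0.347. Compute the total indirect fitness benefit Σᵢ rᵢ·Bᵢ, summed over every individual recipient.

1.29

r to a double first cousin = 0.25 (double first cousins share both grandparent pairs — four paths of length 4: r = 4·(1/2)^4 = 1/4).
r to a full sibling = 1/2 (full sibs share both parents — two paths of length 2: r = 2·(1/2)^2 = 1/2).
r to a grandoffspring = 1/4 (two parent–offspring links: r = (1/2)^2 = 1/4).
Summing one r·B term per recipient: 4·0.25·0.493 + 4·0.5·0.225 + 4·0.25·0.347 = 1.29.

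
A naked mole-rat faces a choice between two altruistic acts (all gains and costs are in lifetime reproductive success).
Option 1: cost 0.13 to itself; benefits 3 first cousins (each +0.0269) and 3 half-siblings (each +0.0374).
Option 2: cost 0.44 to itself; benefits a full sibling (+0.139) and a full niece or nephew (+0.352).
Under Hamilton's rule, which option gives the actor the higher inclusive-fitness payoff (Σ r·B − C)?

Option 1

Option 1: r to a first cousin = 0.125.
Option 1: r to a half-sibling = 0.25.
Option 1: Σ r·B − C = (3·0.125·0.0269 + 3·0.25·0.0374) − 0.13 = -0.0918625.
Option 2: r to a full sibling = 0.5.
Option 2: r to a full niece or nephew = 0.25.
Option 2: Σ r·B − C = (1·0.5·0.139 + 1·0.25·0.352) − 0.44 = -0.2825.
Option 1 has the higher net inclusive-fitness payoff.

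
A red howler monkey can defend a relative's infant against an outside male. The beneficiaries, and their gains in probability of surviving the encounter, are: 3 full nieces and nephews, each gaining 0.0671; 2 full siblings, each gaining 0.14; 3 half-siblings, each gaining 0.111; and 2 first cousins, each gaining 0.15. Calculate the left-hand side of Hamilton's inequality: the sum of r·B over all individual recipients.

0.311075

r to a full niece or nephew = 1/4 (full aunt/uncle↔niece/nephew: two paths of length 3 through the shared grandparent pair: r = 2·(1/2)^3 = 1/4).
r to a full sibling = 1/2 (full sibs share both parents — two paths of length 2: r = 2·(1/2)^2 = 1/2).
r to a half-sibling = 0.25 (half-sibs share one parent — one path of length 2: r = (1/2)^2 = 1/4).
r to a first cousin = 1/8 (first cousins share one grandparent pair — two paths of length 4: r = 2·(1/2)^4 = 1/8).
Summing one r·B term per recipient: 3·0.25·0.0671 + 2·0.5·0.14 + 3·0.25·0.111 + 2·0.125·0.15 = 0.311075.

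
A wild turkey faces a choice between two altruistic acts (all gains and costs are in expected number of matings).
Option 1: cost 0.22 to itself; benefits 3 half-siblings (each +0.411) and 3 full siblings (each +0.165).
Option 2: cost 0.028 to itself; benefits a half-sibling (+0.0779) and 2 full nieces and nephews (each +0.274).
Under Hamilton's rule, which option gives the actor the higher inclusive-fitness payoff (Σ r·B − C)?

Option 1: r to a half-sibling = 0.25.
Option 1: r to a full sibling = 0.5.
Option 1: Σ r·B − C = (3·0.25·0.411 + 3·0.5·0.165) − 0.22 = 0.33575.
Option 2: r to a half-sibling = 0.25.
Option 2: r to a full niece or nephew = 0.25.
Option 2: Σ r·B − C = (1·0.25·0.0779 + 2·0.25·0.274) − 0.028 = 0.128475.
Option 1 has the higher net inclusive-fitness payoff.

Option 1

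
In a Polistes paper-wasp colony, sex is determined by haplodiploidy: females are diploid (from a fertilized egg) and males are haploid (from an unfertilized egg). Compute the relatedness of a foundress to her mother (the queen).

One meiotic link between diploid queen and diploid daughter: r = 1/2.

0.5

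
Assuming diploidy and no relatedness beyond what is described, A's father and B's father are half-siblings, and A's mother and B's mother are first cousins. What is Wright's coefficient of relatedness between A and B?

0.09375

Independent pedigree routes through distinct common ancestors add.
A and B are related in two ways: half first cousins through their fathers (r = 1/16) and second cousins through their mothers (r = 1/32).
r = 1/16 + 1/32 = 3/32 = 0.09375.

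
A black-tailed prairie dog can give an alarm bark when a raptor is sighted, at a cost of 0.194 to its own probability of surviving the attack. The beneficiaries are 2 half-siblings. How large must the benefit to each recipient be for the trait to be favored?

r to a half-sibling = 0.25 (half-sibs share one parent — one path of length 2: r = (1/2)^2 = 1/4).
Hamilton's rule with n recipients of equal r: n·r·B > C, so B > C/(n·r) = 0.194/(2·0.25) = 0.388.

0.388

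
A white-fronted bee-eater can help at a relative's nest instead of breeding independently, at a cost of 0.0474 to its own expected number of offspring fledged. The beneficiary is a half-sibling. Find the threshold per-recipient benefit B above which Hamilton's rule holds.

0.1896

r to a half-sibling = 0.25 (half-sibs share one parent — one path of length 2: r = (1/2)^2 = 1/4).
Hamilton's rule with n recipients of equal r: n·r·B > C, so B > C/(n·r) = 0.0474/(1·0.25) = 0.1896.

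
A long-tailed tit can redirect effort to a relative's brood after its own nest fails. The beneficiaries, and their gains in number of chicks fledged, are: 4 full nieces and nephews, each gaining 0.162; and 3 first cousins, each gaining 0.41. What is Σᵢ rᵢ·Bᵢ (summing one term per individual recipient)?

r to a full niece or nephew = 1/4 (full aunt/uncle↔niece/nephew: two paths of length 3 through the shared grandparent pair: r = 2·(1/2)^3 = 1/4).
r to a first cousin = 1/8 (first cousins share one grandparent pair — two paths of length 4: r = 2·(1/2)^4 = 1/8).
Summing one r·B term per recipient: 4·0.25·0.162 + 3·0.125·0.41 = 0.31575.

0.31575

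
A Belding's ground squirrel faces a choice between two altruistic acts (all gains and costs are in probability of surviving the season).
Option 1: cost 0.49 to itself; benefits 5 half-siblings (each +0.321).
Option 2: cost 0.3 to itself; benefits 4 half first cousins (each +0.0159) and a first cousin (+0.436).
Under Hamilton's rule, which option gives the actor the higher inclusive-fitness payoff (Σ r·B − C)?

Option 1: r to a half-sibling = 0.25.
Option 1: Σ r·B − C = (5·0.25·0.321) − 0.49 = -0.08875.
Option 2: r to a half first cousin = 0.0625.
Option 2: r to a first cousin = 0.125.
Option 2: Σ r·B − C = (4·0.0625·0.0159 + 1·0.125·0.436) − 0.3 = -0.241525.
Option 1 has the higher net inclusive-fitness payoff.

Option 1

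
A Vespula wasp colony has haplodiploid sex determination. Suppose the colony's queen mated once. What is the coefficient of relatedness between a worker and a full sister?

Haplodiploid full sisters inherit their father's entire haploid genome identically (contributing 1/2) and on average half of their mother's contribution (1/2 · 1/2 = 1/4); r = 1/2 + 1/4 = 3/4.

0.75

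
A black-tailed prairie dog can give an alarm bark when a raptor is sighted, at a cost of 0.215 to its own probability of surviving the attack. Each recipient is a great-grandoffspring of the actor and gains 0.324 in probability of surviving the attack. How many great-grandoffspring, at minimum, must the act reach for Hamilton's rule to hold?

6

r to a great-grandoffspring = 0.125 (three parent–offspring links: r = (1/2)^3 = 1/8).
Hamilton's rule: n·r·B > C  ⇒  n > C/(r·B) = 0.215/(0.125·0.324) = 5.309.
The smallest integer exceeding 5.309 is 6.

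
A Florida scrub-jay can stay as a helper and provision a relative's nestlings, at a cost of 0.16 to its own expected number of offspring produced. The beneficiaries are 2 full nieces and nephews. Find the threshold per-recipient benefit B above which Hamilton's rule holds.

r to a full niece or nephew = 0.25 (full aunt/uncle↔niece/nephew: two paths of length 3 through the shared grandparent pair: r = 2·(1/2)^3 = 1/4).
Hamilton's rule with n recipients of equal r: n·r·B > C, so B > C/(n·r) = 0.16/(2·0.25) = 0.32.

0.32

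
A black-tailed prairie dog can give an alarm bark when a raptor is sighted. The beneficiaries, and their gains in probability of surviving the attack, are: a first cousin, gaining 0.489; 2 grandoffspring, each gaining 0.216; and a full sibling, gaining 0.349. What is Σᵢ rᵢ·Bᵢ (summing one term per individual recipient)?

0.343625

r to a first cousin = 1/8 (first cousins share one grandparent pair — two paths of length 4: r = 2·(1/2)^4 = 1/8).
r to a grandoffspring = 0.25 (two parent–offspring links: r = (1/2)^2 = 1/4).
r to a full sibling = 1/2 (full sibs share both parents — two paths of length 2: r = 2·(1/2)^2 = 1/2).
Summing one r·B term per recipient: 1·0.125·0.489 + 2·0.25·0.216 + 1·0.5·0.349 = 0.343625.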